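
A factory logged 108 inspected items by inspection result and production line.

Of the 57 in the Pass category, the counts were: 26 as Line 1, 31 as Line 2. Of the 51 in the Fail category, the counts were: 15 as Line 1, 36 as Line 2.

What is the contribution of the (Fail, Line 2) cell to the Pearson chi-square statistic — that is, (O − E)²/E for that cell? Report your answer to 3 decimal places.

Row total (Fail) = 51; column total (Line 2) = 67; N = 108.
Expected count E = 51 × 67 / 108 = 31.6389.
Contribution = (O − E)²/E = (36 − 31.6389)² / 31.6389 = 0.601.

0.601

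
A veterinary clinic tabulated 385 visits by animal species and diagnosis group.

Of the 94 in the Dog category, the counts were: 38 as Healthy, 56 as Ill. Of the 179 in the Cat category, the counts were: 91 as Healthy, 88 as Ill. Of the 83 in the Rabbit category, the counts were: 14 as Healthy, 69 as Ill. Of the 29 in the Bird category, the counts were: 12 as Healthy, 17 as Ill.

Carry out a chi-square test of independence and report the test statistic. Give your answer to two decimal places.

27.23

Row totals: 94, 179, 83, 29. Column totals: 155, 230. Grand total N = 385.
Expected counts (row total × column total / N):
  Dog, Healthy: 94×155/385 = 37.844
  Dog, Ill: 94×230/385 = 56.156
  Cat, Healthy: 179×155/385 = 72.065
  Cat, Ill: 179×230/385 = 106.935
  Rabbit, Healthy: 83×155/385 = 33.416
  Rabbit, Ill: 83×230/385 = 49.584
  Bird, Healthy: 29×155/385 = 11.675
  Bird, Ill: 29×230/385 = 17.325
Contributions (O − E)²/E:
  (38 − 37.844)²/37.844 = 0.0006
  (56 − 56.156)²/56.156 = 0.0004
  (91 − 72.065)²/72.065 = 4.9752
  (88 − 106.935)²/106.935 = 3.3528
  (14 − 33.416)²/33.416 = 11.2815
  (69 − 49.584)²/49.584 = 7.6029
  (12 − 11.675)²/11.675 = 0.0090
  (17 − 17.325)²/17.325 = 0.0061
χ² = 0.0006 + 0.0004 + 4.9752 + 3.3528 + 11.2815 + 7.6029 + 0.0090 + 0.0061 = 27.23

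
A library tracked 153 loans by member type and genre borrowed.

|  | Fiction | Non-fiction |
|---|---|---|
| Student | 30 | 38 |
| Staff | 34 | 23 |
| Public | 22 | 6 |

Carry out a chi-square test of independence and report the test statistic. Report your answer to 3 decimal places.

10.002

Row totals: 68, 57, 28. Column totals: 86, 67. Grand total N = 153.
Expected counts (row total × column total / N):
  Student, Fiction: 68×86/153 = 38.22222
  Student, Non-fiction: 68×67/153 = 29.77778
  Staff, Fiction: 57×86/153 = 32.03922
  Staff, Non-fiction: 57×67/153 = 24.96078
  Public, Fiction: 28×86/153 = 15.73856
  Public, Non-fiction: 28×67/153 = 12.26144
Contributions (O − E)²/E:
  (30 − 38.22222)²/38.22222 = 1.7687
  (38 − 29.77778)²/29.77778 = 2.2703
  (34 − 32.03922)²/32.03922 = 0.1200
  (23 − 24.96078)²/24.96078 = 0.1540
  (22 − 15.73856)²/15.73856 = 2.4911
  (6 − 12.26144)²/12.26144 = 3.1975
χ² = 1.7687 + 2.2703 + 0.1200 + 0.1540 + 2.4911 + 3.1975 = 10.002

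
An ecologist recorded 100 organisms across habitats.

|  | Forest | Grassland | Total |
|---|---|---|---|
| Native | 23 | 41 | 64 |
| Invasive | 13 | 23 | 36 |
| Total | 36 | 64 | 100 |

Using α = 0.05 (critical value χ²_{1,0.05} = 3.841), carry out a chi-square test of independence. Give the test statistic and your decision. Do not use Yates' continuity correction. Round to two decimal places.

0.00; fail to reject H₀

Grand total N = 100.
Expected counts (row total × column total / N):
  Native, Forest: 64×36/100 = 23.040
  Native, Grassland: 64×64/100 = 40.960
  Invasive, Forest: 36×36/100 = 12.960
  Invasive, Grassland: 36×64/100 = 23.040
Contributions (O − E)²/E:
  (23 − 23.040)²/23.040 = 0.0001
  (41 − 40.960)²/40.960 = 0.0000
  (13 − 12.960)²/12.960 = 0.0001
  (23 − 23.040)²/23.040 = 0.0001
χ² = 0.0001 + 0.0000 + 0.0001 + 0.0001 = 0.00
df = (2−1)(2−1) = 1. Since 0.00 < 3.841, fail to reject the null hypothesis of independence at α = 0.05.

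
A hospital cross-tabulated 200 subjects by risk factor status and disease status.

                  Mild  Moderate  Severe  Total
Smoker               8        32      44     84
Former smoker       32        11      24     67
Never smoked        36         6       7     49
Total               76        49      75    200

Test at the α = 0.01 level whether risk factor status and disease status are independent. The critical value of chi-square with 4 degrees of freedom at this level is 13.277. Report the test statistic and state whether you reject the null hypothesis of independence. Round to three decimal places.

59.007; reject H₀

Grand total N = 200.
Expected counts (row total × column total / N):
  Smoker, Mild: 84×76/200 = 31.9200
  Smoker, Moderate: 84×49/200 = 20.5800
  Smoker, Severe: 84×75/200 = 31.5000
  Former smoker, Mild: 67×76/200 = 25.4600
  Former smoker, Moderate: 67×49/200 = 16.4150
  Former smoker, Severe: 67×75/200 = 25.1250
  Never smoked, Mild: 49×76/200 = 18.6200
  Never smoked, Moderate: 49×49/200 = 12.0050
  Never smoked, Severe: 49×75/200 = 18.3750
Contributions (O − E)²/E:
  (8 − 31.9200)²/31.9200 = 17.9250
  (32 − 20.5800)²/20.5800 = 6.3370
  (44 − 31.5000)²/31.5000 = 4.9603
  (32 − 25.4600)²/25.4600 = 1.6800
  (11 − 16.4150)²/16.4150 = 1.7863
  (24 − 25.1250)²/25.1250 = 0.0504
  (36 − 18.6200)²/18.6200 = 16.2226
  (6 − 12.0050)²/12.0050 = 3.0038
  (7 − 18.3750)²/18.3750 = 7.0417
χ² = 17.9250 + 6.3370 + 4.9603 + 1.6800 + 1.7863 + 0.0504 + 16.2226 + 3.0038 + 7.0417 = 59.007
df = (3−1)(3−1) = 4. Since 59.007 > 13.277, reject the null hypothesis of independence at α = 0.01.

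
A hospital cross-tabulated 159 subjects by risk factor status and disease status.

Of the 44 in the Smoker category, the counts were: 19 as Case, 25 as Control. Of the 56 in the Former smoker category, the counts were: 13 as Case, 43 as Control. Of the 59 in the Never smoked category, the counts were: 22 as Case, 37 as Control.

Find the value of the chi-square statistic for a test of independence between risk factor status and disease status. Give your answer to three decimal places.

4.843

Row totals: 44, 56, 59. Column totals: 54, 105. Grand total N = 159.
Expected counts (row total × column total / N):
  Smoker, Case: 44×54/159 = 14.9434
  Smoker, Control: 44×105/159 = 29.0566
  Former smoker, Case: 56×54/159 = 19.0189
  Former smoker, Control: 56×105/159 = 36.9811
  Never smoked, Case: 59×54/159 = 20.0377
  Never smoked, Control: 59×105/159 = 38.9623
Contributions (O − E)²/E:
  (19 − 14.9434)²/14.9434 = 1.1012
  (25 − 29.0566)²/29.0566 = 0.5663
  (13 − 19.0189)²/19.0189 = 1.9048
  (43 − 36.9811)²/36.9811 = 0.9796
  (22 − 20.0377)²/20.0377 = 0.1922
  (37 − 38.9623)²/38.9623 = 0.0988
χ² = 1.1012 + 0.5663 + 1.9048 + 0.9796 + 0.1922 + 0.0988 = 4.843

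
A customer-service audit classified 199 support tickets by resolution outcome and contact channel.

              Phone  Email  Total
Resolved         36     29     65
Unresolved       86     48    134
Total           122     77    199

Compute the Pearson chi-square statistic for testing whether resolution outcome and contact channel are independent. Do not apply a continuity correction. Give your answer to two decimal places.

1.43

Grand total N = 199.
Expected counts (row total × column total / N):
  Resolved, Phone: 65×122/199 = 39.849
  Resolved, Email: 65×77/199 = 25.151
  Unresolved, Phone: 134×122/199 = 82.151
  Unresolved, Email: 134×77/199 = 51.849
Contributions (O − E)²/E:
  (36 − 39.849)²/39.849 = 0.3718
  (29 − 25.151)²/25.151 = 0.5890
  (86 − 82.151)²/82.151 = 0.1803
  (48 − 51.849)²/51.849 = 0.2857
χ² = 0.3718 + 0.5890 + 0.1803 + 0.2857 = 1.43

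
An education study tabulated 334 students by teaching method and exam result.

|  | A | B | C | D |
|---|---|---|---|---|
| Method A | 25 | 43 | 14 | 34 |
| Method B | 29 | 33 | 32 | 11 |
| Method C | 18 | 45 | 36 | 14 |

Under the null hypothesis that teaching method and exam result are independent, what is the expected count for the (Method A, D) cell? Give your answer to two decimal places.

20.49

Row total (Method A) = 116; column total (D) = 59; grand total N = 334.
Expected count = (row total × column total) / N = 116 × 59 / 334 = 20.49.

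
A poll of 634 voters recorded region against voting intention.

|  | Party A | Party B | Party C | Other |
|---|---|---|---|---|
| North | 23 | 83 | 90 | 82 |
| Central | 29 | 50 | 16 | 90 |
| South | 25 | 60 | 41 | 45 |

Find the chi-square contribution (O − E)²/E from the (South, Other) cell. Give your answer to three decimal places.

Row total (South) = 171; column total (Other) = 217; N = 634.
Expected count E = 171 × 217 / 634 = 58.5284.
Contribution = (O − E)²/E = (45 − 58.5284)² / 58.5284 = 3.127.

3.127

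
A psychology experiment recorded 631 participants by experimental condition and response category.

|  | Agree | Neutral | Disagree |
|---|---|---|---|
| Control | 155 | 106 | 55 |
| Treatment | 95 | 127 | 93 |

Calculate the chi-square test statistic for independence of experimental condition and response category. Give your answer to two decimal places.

Row totals: 316, 315. Column totals: 250, 233, 148. Grand total N = 631.
Expected counts (row total × column total / N):
  Control, Agree: 316×250/631 = 125.198
  Control, Neutral: 316×233/631 = 116.685
  Control, Disagree: 316×148/631 = 74.117
  Treatment, Agree: 315×250/631 = 124.802
  Treatment, Neutral: 315×233/631 = 116.315
  Treatment, Disagree: 315×148/631 = 73.883
Contributions (O − E)²/E:
  (155 − 125.198)²/125.198 = 7.0940
  (106 − 116.685)²/116.685 = 0.9784
  (55 − 74.117)²/74.117 = 4.9308
  (95 − 124.802)²/124.802 = 7.1165
  (127 − 116.315)²/116.315 = 0.9816
  (93 − 73.883)²/73.883 = 4.9465
χ² = 7.0940 + 0.9784 + 4.9308 + 7.1165 + 0.9816 + 4.9465 = 26.05

26.05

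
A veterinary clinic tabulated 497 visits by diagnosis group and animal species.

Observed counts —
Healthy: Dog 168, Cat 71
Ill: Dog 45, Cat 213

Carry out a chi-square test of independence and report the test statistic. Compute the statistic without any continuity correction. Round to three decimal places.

141.509

Row totals: 239, 258. Column totals: 213, 284. Grand total N = 497.
Expected counts (row total × column total / N):
  Healthy, Dog: 239×213/497 = 102.42857
  Healthy, Cat: 239×284/497 = 136.57143
  Ill, Dog: 258×213/497 = 110.57143
  Ill, Cat: 258×284/497 = 147.42857
Contributions (O − E)²/E:
  (168 − 102.42857)²/102.42857 = 41.9767
  (71 − 136.57143)²/136.57143 = 31.4825
  (45 − 110.57143)²/110.57143 = 38.8854
  (213 − 147.42857)²/147.42857 = 29.1640
χ² = 41.9767 + 31.4825 + 38.8854 + 29.1640 = 141.509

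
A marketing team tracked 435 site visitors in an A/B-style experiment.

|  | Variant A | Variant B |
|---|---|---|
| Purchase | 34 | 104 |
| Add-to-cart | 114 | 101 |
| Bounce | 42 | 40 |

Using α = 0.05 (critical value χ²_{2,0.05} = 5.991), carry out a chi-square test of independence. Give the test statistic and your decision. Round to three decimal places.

29.865; reject H₀

Row totals: 138, 215, 82. Column totals: 190, 245. Grand total N = 435.
Expected counts (row total × column total / N):
  Purchase, Variant A: 138×190/435 = 60.27586
  Purchase, Variant B: 138×245/435 = 77.72414
  Add-to-cart, Variant A: 215×190/435 = 93.90805
  Add-to-cart, Variant B: 215×245/435 = 121.09195
  Bounce, Variant A: 82×190/435 = 35.81609
  Bounce, Variant B: 82×245/435 = 46.18391
Contributions (O − E)²/E:
  (34 − 60.27586)²/60.27586 = 11.4544
  (104 − 77.72414)²/77.72414 = 8.8830
  (114 − 93.90805)²/93.90805 = 4.2987
  (101 − 121.09195)²/121.09195 = 3.3337
  (42 − 35.81609)²/35.81609 = 1.0677
  (40 − 46.18391)²/46.18391 = 0.8280
χ² = 11.4544 + 8.8830 + 4.2987 + 3.3337 + 1.0677 + 0.8280 = 29.865
df = (3−1)(2−1) = 2. Since 29.865 > 5.991, reject the null hypothesis of independence at α = 0.05.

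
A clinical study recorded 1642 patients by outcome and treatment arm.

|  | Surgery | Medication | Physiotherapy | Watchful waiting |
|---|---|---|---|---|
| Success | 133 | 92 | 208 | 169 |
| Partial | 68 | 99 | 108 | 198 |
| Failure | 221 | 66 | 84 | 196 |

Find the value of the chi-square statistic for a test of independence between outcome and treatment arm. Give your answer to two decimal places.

141.87

Row totals: 602, 473, 567. Column totals: 422, 257, 400, 563. Grand total N = 1642.
Expected counts (row total × column total / N):
  Success, Surgery: 602×422/1642 = 154.7162
  Success, Medication: 602×257/1642 = 94.2229
  Success, Physiotherapy: 602×400/1642 = 146.6504
  Success, Watchful waiting: 602×563/1642 = 206.4105
  Partial, Surgery: 473×422/1642 = 121.5627
  Partial, Medication: 473×257/1642 = 74.0323
  Partial, Physiotherapy: 473×400/1642 = 115.2253
  Partial, Watchful waiting: 473×563/1642 = 162.1797
  Failure, Surgery: 567×422/1642 = 145.7211
  Failure, Medication: 567×257/1642 = 88.7448
  Failure, Physiotherapy: 567×400/1642 = 138.1242
  Failure, Watchful waiting: 567×563/1642 = 194.4099
Contributions (O − E)²/E:
  (133 − 154.7162)²/154.7162 = 3.0481
  (92 − 94.2229)²/94.2229 = 0.0524
  (208 − 146.6504)²/146.6504 = 25.6649
  (169 − 206.4105)²/206.4105 = 6.7804
  (68 − 121.5627)²/121.5627 = 23.6007
  (99 − 74.0323)²/74.0323 = 8.4205
  (108 − 115.2253)²/115.2253 = 0.4531
  (198 − 162.1797)²/162.1797 = 7.9116
  (221 − 145.7211)²/145.7211 = 38.8888
  (66 − 88.7448)²/88.7448 = 5.8294
  (84 − 138.1242)²/138.1242 = 21.2087
  (196 − 194.4099)²/194.4099 = 0.0130
χ² = 3.0481 + 0.0524 + 25.6649 + 6.7804 + 23.6007 + 8.4205 + 0.4531 + 7.9116 + 38.8888 + 5.8294 + 21.2087 + 0.0130 = 141.87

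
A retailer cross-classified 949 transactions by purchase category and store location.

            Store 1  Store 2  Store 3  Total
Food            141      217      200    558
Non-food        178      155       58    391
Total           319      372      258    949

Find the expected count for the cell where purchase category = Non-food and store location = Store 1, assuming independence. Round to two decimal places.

131.43

Row total (Non-food) = 391; column total (Store 1) = 319; grand total N = 949.
Expected count = (row total × column total) / N = 391 × 319 / 949 = 131.43.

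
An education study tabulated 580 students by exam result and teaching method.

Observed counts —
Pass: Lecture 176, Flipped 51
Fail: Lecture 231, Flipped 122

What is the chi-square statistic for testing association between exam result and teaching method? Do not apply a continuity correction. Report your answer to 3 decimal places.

9.654

Row totals: 227, 353. Column totals: 407, 173. Grand total N = 580.
Expected counts (row total × column total / N):
  Pass, Lecture: 227×407/580 = 159.2914
  Pass, Flipped: 227×173/580 = 67.7086
  Fail, Lecture: 353×407/580 = 247.7086
  Fail, Flipped: 353×173/580 = 105.2914
Contributions (O − E)²/E:
  (176 − 159.2914)²/159.2914 = 1.7526
  (51 − 67.7086)²/67.7086 = 4.1232
  (231 − 247.7086)²/247.7086 = 1.1270
  (122 − 105.2914)²/105.2914 = 2.6515
χ² = 1.7526 + 4.1232 + 1.1270 + 2.6515 = 9.654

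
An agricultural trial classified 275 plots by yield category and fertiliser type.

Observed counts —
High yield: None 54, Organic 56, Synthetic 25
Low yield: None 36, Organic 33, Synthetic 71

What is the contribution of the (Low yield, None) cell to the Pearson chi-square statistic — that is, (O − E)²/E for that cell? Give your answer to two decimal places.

Row total (Low yield) = 140; column total (None) = 90; N = 275.
Expected count E = 140 × 90 / 275 = 45.818.
Contribution = (O − E)²/E = (36 − 45.818)² / 45.818 = 2.10.

2.10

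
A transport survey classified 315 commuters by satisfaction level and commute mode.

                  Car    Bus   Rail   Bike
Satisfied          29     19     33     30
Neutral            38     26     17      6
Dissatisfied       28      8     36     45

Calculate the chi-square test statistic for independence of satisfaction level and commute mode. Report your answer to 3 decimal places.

45.260

Row totals: 111, 87, 117. Column totals: 95, 53, 86, 81. Grand total N = 315.
Expected counts (row total × column total / N):
  Satisfied, Car: 111×95/315 = 33.4762
  Satisfied, Bus: 111×53/315 = 18.6762
  Satisfied, Rail: 111×86/315 = 30.3048
  Satisfied, Bike: 111×81/315 = 28.5429
  Neutral, Car: 87×95/315 = 26.2381
  Neutral, Bus: 87×53/315 = 14.6381
  Neutral, Rail: 87×86/315 = 23.7524
  Neutral, Bike: 87×81/315 = 22.3714
  Dissatisfied, Car: 117×95/315 = 35.2857
  Dissatisfied, Bus: 117×53/315 = 19.6857
  Dissatisfied, Rail: 117×86/315 = 31.9429
  Dissatisfied, Bike: 117×81/315 = 30.0857
Contributions (O − E)²/E:
  (29 − 33.4762)²/33.4762 = 0.5985
  (19 − 18.6762)²/18.6762 = 0.0056
  (33 − 30.3048)²/30.3048 = 0.2397
  (30 − 28.5429)²/28.5429 = 0.0744
  (38 − 26.2381)²/26.2381 = 5.2726
  (26 − 14.6381)²/14.6381 = 8.8190
  (17 − 23.7524)²/23.7524 = 1.9196
  (6 − 22.3714)²/22.3714 = 11.9806
  (28 − 35.2857)²/35.2857 = 1.5043
  (8 − 19.6857)²/19.6857 = 6.9368
  (36 − 31.9429)²/31.9429 = 0.5153
  (45 − 30.0857)²/30.0857 = 7.3934
χ² = 0.5985 + 0.0056 + 0.2397 + 0.0744 + 5.2726 + 8.8190 + 1.9196 + 11.9806 + 1.5043 + 6.9368 + 0.5153 + 7.3934 = 45.260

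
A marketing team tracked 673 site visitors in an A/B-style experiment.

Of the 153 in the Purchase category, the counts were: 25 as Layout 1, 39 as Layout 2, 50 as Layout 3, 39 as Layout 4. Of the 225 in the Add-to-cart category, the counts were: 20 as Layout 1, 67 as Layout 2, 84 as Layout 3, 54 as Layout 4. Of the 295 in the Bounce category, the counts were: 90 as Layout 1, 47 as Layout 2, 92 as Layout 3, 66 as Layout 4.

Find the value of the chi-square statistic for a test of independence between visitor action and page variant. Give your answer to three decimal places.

Row totals: 153, 225, 295. Column totals: 135, 153, 226, 159. Grand total N = 673.
Expected counts (row total × column total / N):
  Purchase, Layout 1: 153×135/673 = 30.6909
  Purchase, Layout 2: 153×153/673 = 34.7831
  Purchase, Layout 3: 153×226/673 = 51.3789
  Purchase, Layout 4: 153×159/673 = 36.1471
  Add-to-cart, Layout 1: 225×135/673 = 45.1337
  Add-to-cart, Layout 2: 225×153/673 = 51.1516
  Add-to-cart, Layout 3: 225×226/673 = 75.5572
  Add-to-cart, Layout 4: 225×159/673 = 53.1575
  Bounce, Layout 1: 295×135/673 = 59.1753
  Bounce, Layout 2: 295×153/673 = 67.0654
  Bounce, Layout 3: 295×226/673 = 99.0639
  Bounce, Layout 4: 295×159/673 = 69.6954
Contributions (O − E)²/E:
  (25 − 30.6909)²/30.6909 = 1.0552
  (39 − 34.7831)²/34.7831 = 0.5112
  (50 − 51.3789)²/51.3789 = 0.0370
  (39 − 36.1471)²/36.1471 = 0.2252
  (20 − 45.1337)²/45.1337 = 13.9963
  (67 − 51.1516)²/51.1516 = 4.9103
  (84 − 75.5572)²/75.5572 = 0.9434
  (54 − 53.1575)²/53.1575 = 0.0134
  (90 − 59.1753)²/59.1753 = 16.0567
  (47 − 67.0654)²/67.0654 = 6.0034
  (92 − 99.0639)²/99.0639 = 0.5037
  (66 − 69.6954)²/69.6954 = 0.1959
χ² = 1.0552 + 0.5112 + 0.0370 + 0.2252 + 13.9963 + 4.9103 + 0.9434 + 0.0134 + 16.0567 + 6.0034 + 0.5037 + 0.1959 = 44.452

44.452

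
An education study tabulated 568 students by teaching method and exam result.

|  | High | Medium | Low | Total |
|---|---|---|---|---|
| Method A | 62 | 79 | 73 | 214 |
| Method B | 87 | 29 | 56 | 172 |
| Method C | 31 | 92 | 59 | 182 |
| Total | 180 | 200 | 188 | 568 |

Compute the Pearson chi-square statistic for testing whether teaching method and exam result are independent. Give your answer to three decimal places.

Grand total N = 568.
Expected counts (row total × column total / N):
  Method A, High: 214×180/568 = 67.8169
  Method A, Medium: 214×200/568 = 75.3521
  Method A, Low: 214×188/568 = 70.8310
  Method B, High: 172×180/568 = 54.5070
  Method B, Medium: 172×200/568 = 60.5634
  Method B, Low: 172×188/568 = 56.9296
  Method C, High: 182×180/568 = 57.6761
  Method C, Medium: 182×200/568 = 64.0845
  Method C, Low: 182×188/568 = 60.2394
Contributions (O − E)²/E:
  (62 − 67.8169)²/67.8169 = 0.4989
  (79 − 75.3521)²/75.3521 = 0.1766
  (73 − 70.8310)²/70.8310 = 0.0664
  (87 − 54.5070)²/54.5070 = 19.3699
  (29 − 60.5634)²/60.5634 = 16.4497
  (56 − 56.9296)²/56.9296 = 0.0152
  (31 − 57.6761)²/57.6761 = 12.3381
  (92 − 64.0845)²/64.0845 = 12.1601
  (59 − 60.2394)²/60.2394 = 0.0255
χ² = 0.4989 + 0.1766 + 0.0664 + 19.3699 + 16.4497 + 0.0152 + 12.3381 + 12.1601 + 0.0255 = 61.100

61.100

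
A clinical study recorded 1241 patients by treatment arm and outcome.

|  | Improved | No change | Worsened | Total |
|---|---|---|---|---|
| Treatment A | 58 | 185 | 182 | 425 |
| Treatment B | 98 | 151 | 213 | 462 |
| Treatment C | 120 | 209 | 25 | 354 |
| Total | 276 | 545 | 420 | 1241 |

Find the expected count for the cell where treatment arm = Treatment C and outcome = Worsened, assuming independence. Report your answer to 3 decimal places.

119.807

Row total (Treatment C) = 354; column total (Worsened) = 420; grand total N = 1241.
Expected count = (row total × column total) / N = 354 × 420 / 1241 = 119.807.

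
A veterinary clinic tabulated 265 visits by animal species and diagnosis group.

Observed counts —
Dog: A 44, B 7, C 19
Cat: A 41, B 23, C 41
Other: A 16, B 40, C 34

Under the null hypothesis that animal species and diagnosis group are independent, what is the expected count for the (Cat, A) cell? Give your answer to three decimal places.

40.019

Row total (Cat) = 105; column total (A) = 101; grand total N = 265.
Expected count = (row total × column total) / N = 105 × 101 / 265 = 40.019.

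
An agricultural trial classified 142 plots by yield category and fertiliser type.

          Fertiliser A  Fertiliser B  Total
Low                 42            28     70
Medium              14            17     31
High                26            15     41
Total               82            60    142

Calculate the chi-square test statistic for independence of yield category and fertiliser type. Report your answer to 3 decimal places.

2.698

Grand total N = 142.
Expected counts (row total × column total / N):
  Low, Fertiliser A: 70×82/142 = 40.4225
  Low, Fertiliser B: 70×60/142 = 29.5775
  Medium, Fertiliser A: 31×82/142 = 17.9014
  Medium, Fertiliser B: 31×60/142 = 13.0986
  High, Fertiliser A: 41×82/142 = 23.6761
  High, Fertiliser B: 41×60/142 = 17.3239
Contributions (O − E)²/E:
  (42 − 40.4225)²/40.4225 = 0.0616
  (28 − 29.5775)²/29.5775 = 0.0841
  (14 − 17.9014)²/17.9014 = 0.8503
  (17 − 13.0986)²/13.0986 = 1.1620
  (26 − 23.6761)²/23.6761 = 0.2281
  (15 − 17.3239)²/17.3239 = 0.3117
χ² = 0.0616 + 0.0841 + 0.8503 + 1.1620 + 0.2281 + 0.3117 = 2.698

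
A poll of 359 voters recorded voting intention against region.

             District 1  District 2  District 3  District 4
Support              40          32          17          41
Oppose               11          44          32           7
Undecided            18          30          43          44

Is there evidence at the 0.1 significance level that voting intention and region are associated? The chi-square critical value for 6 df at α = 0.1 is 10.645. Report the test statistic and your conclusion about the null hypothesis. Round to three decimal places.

Row totals: 130, 94, 135. Column totals: 69, 106, 92, 92. Grand total N = 359.
Expected counts (row total × column total / N):
  Support, District 1: 130×69/359 = 24.9861
  Support, District 2: 130×106/359 = 38.3844
  Support, District 3: 130×92/359 = 33.3148
  Support, District 4: 130×92/359 = 33.3148
  Oppose, District 1: 94×69/359 = 18.0669
  Oppose, District 2: 94×106/359 = 27.7549
  Oppose, District 3: 94×92/359 = 24.0891
  Oppose, District 4: 94×92/359 = 24.0891
  Undecided, District 1: 135×69/359 = 25.9471
  Undecided, District 2: 135×106/359 = 39.8607
  Undecided, District 3: 135×92/359 = 34.5961
  Undecided, District 4: 135×92/359 = 34.5961
Contributions (O − E)²/E:
  (40 − 24.9861)²/24.9861 = 9.0217
  (32 − 38.3844)²/38.3844 = 1.0619
  (17 − 33.3148)²/33.3148 = 7.9896
  (41 − 33.3148)²/33.3148 = 1.7729
  (11 − 18.0669)²/18.0669 = 2.7642
  (44 − 27.7549)²/27.7549 = 9.5083
  (32 − 24.0891)²/24.0891 = 2.5980
  (7 − 24.0891)²/24.0891 = 12.1232
  (18 − 25.9471)²/25.9471 = 2.4340
  (30 − 39.8607)²/39.8607 = 2.4393
  (43 − 34.5961)²/34.5961 = 2.0414
  (44 − 34.5961)²/34.5961 = 2.5562
χ² = 9.0217 + 1.0619 + 7.9896 + 1.7729 + 2.7642 + 9.5083 + 2.5980 + 12.1232 + 2.4340 + 2.4393 + 2.0414 + 2.5562 = 56.311
df = (3−1)(4−1) = 6. Since 56.311 > 10.645, reject the null hypothesis of independence at α = 0.1.

56.311; reject H₀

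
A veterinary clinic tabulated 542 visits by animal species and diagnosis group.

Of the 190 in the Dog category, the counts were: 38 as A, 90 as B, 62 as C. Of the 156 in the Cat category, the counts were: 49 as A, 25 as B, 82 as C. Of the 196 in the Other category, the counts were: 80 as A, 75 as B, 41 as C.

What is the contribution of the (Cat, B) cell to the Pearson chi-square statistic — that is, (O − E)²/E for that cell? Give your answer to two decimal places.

16.12

Row total (Cat) = 156; column total (B) = 190; N = 542.
Expected count E = 156 × 190 / 542 = 54.6863.
Contribution = (O − E)²/E = (25 − 54.6863)² / 54.6863 = 16.12.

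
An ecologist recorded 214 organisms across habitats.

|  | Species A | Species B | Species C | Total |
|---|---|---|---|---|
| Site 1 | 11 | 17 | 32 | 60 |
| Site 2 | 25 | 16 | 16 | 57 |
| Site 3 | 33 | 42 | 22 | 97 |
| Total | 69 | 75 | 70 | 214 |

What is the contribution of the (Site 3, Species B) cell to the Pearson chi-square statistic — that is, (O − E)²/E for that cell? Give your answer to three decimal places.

Row total (Site 3) = 97; column total (Species B) = 75; N = 214.
Expected count E = 97 × 75 / 214 = 33.9953.
Contribution = (O − E)²/E = (42 − 33.9953)² / 33.9953 = 1.885.

1.885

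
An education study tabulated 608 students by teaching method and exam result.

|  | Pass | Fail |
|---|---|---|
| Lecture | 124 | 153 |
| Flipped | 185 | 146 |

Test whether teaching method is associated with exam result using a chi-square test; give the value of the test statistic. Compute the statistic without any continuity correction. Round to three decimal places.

Row totals: 277, 331. Column totals: 309, 299. Grand total N = 608.
Expected counts (row total × column total / N):
  Lecture, Pass: 277×309/608 = 140.7780
  Lecture, Fail: 277×299/608 = 136.2220
  Flipped, Pass: 331×309/608 = 168.2220
  Flipped, Fail: 331×299/608 = 162.7780
Contributions (O − E)²/E:
  (124 − 140.7780)²/140.7780 = 1.9996
  (153 − 136.2220)²/136.2220 = 2.0665
  (185 − 168.2220)²/168.2220 = 1.6734
  (146 − 162.7780)²/162.7780 = 1.7294
χ² = 1.9996 + 2.0665 + 1.6734 + 1.7294 = 7.469

7.469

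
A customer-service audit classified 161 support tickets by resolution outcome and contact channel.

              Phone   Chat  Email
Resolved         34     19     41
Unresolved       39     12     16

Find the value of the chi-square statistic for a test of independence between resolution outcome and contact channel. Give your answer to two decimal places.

8.60

Row totals: 94, 67. Column totals: 73, 31, 57. Grand total N = 161.
Expected counts (row total × column total / N):
  Resolved, Phone: 94×73/161 = 42.621
  Resolved, Chat: 94×31/161 = 18.099
  Resolved, Email: 94×57/161 = 33.280
  Unresolved, Phone: 67×73/161 = 30.379
  Unresolved, Chat: 67×31/161 = 12.901
  Unresolved, Email: 67×57/161 = 23.720
Contributions (O − E)²/E:
  (34 − 42.621)²/42.621 = 1.7438
  (19 − 18.099)²/18.099 = 0.0449
  (41 − 33.280)²/33.280 = 1.7908
  (39 − 30.379)²/30.379 = 2.4465
  (12 − 12.901)²/12.901 = 0.0629
  (16 − 23.720)²/23.720 = 2.5126
χ² = 1.7438 + 0.0449 + 1.7908 + 2.4465 + 0.0629 + 2.5126 = 8.60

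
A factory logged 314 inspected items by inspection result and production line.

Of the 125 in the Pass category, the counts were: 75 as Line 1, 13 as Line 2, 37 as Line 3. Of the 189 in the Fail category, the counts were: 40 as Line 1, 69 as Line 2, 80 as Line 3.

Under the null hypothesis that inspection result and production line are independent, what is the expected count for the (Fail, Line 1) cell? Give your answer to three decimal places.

69.220

Row total (Fail) = 189; column total (Line 1) = 115; grand total N = 314.
Expected count = (row total × column total) / N = 189 × 115 / 314 = 69.220.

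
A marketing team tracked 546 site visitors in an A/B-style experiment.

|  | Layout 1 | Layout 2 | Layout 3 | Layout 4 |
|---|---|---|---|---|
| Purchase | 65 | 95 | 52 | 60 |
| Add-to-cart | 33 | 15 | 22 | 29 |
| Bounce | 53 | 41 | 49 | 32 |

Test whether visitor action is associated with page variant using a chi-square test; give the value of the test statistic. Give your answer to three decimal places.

22.102

Row totals: 272, 99, 175. Column totals: 151, 151, 123, 121. Grand total N = 546.
Expected counts (row total × column total / N):
  Purchase, Layout 1: 272×151/546 = 75.2234
  Purchase, Layout 2: 272×151/546 = 75.2234
  Purchase, Layout 3: 272×123/546 = 61.2747
  Purchase, Layout 4: 272×121/546 = 60.2784
  Add-to-cart, Layout 1: 99×151/546 = 27.3791
  Add-to-cart, Layout 2: 99×151/546 = 27.3791
  Add-to-cart, Layout 3: 99×123/546 = 22.3022
  Add-to-cart, Layout 4: 99×121/546 = 21.9396
  Bounce, Layout 1: 175×151/546 = 48.3974
  Bounce, Layout 2: 175×151/546 = 48.3974
  Bounce, Layout 3: 175×123/546 = 39.4231
  Bounce, Layout 4: 175×121/546 = 38.7821
Contributions (O − E)²/E:
  (65 − 75.2234)²/75.2234 = 1.3894
  (95 − 75.2234)²/75.2234 = 5.1994
  (52 − 61.2747)²/61.2747 = 1.4038
  (60 − 60.2784)²/60.2784 = 0.0013
  (33 − 27.3791)²/27.3791 = 1.1540
  (15 − 27.3791)²/27.3791 = 5.5970
  (22 − 22.3022)²/22.3022 = 0.0041
  (29 − 21.9396)²/21.9396 = 2.2721
  (53 − 48.3974)²/48.3974 = 0.4377
  (41 − 48.3974)²/48.3974 = 1.1307
  (49 − 39.4231)²/39.4231 = 2.3265
  (32 − 38.7821)²/38.7821 = 1.1860
χ² = 1.3894 + 5.1994 + 1.4038 + 0.0013 + 1.1540 + 5.5970 + 0.0041 + 2.2721 + 0.4377 + 1.1307 + 2.3265 + 1.1860 = 22.102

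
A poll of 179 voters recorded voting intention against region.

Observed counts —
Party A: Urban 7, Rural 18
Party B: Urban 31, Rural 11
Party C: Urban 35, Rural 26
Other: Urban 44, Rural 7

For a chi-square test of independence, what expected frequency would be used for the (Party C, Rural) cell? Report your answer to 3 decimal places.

21.128

Row total (Party C) = 61; column total (Rural) = 62; grand total N = 179.
Expected count = (row total × column total) / N = 61 × 62 / 179 = 21.128.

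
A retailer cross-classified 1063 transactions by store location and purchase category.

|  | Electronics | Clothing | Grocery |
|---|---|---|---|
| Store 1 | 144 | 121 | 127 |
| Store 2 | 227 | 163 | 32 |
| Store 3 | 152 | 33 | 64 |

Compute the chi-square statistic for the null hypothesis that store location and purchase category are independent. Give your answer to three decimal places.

118.434

Row totals: 392, 422, 249. Column totals: 523, 317, 223. Grand total N = 1063.
Expected counts (row total × column total / N):
  Store 1, Electronics: 392×523/1063 = 192.8655
  Store 1, Clothing: 392×317/1063 = 116.8993
  Store 1, Grocery: 392×223/1063 = 82.2352
  Store 2, Electronics: 422×523/1063 = 207.6256
  Store 2, Clothing: 422×317/1063 = 125.8457
  Store 2, Grocery: 422×223/1063 = 88.5287
  Store 3, Electronics: 249×523/1063 = 122.5089
  Store 3, Clothing: 249×317/1063 = 74.2549
  Store 3, Grocery: 249×223/1063 = 52.2361
Contributions (O − E)²/E:
  (144 − 192.8655)²/192.8655 = 12.3808
  (121 − 116.8993)²/116.8993 = 0.1438
  (127 − 82.2352)²/82.2352 = 24.3678
  (227 − 207.6256)²/207.6256 = 1.8079
  (163 − 125.8457)²/125.8457 = 10.9693
  (32 − 88.5287)²/88.5287 = 36.0956
  (152 − 122.5089)²/122.5089 = 7.0993
  (33 − 74.2549)²/74.2549 = 22.9206
  (64 − 52.2361)²/52.2361 = 2.6493
χ² = 12.3808 + 0.1438 + 24.3678 + 1.8079 + 10.9693 + 36.0956 + 7.0993 + 22.9206 + 2.6493 = 118.434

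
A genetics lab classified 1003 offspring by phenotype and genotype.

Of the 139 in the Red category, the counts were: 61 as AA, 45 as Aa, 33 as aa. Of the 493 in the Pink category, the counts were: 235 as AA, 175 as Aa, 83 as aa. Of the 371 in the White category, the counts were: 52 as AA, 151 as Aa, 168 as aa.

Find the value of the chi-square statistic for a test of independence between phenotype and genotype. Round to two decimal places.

Row totals: 139, 493, 371. Column totals: 348, 371, 284. Grand total N = 1003.
Expected counts (row total × column total / N):
  Red, AA: 139×348/1003 = 48.227
  Red, Aa: 139×371/1003 = 51.415
  Red, aa: 139×284/1003 = 39.358
  Pink, AA: 493×348/1003 = 171.051
  Pink, Aa: 493×371/1003 = 182.356
  Pink, aa: 493×284/1003 = 139.593
  White, AA: 371×348/1003 = 128.722
  White, Aa: 371×371/1003 = 137.229
  White, aa: 371×284/1003 = 105.049
Contributions (O − E)²/E:
  (61 − 48.227)²/48.227 = 3.3829
  (45 − 51.415)²/51.415 = 0.8004
  (33 − 39.358)²/39.358 = 1.0271
  (235 − 171.051)²/171.051 = 23.9079
  (175 − 182.356)²/182.356 = 0.2967
  (83 − 139.593)²/139.593 = 22.9436
  (52 − 128.722)²/128.722 = 45.7285
  (151 − 137.229)²/137.229 = 1.3819
  (168 − 105.049)²/105.049 = 37.7236
χ² = 3.3829 + 0.8004 + 1.0271 + 23.9079 + 0.2967 + 22.9436 + 45.7285 + 1.3819 + 37.7236 = 137.19

137.19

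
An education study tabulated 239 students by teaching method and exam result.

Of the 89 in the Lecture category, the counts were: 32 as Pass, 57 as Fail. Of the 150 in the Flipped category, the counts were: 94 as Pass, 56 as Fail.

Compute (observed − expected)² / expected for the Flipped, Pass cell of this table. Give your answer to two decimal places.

2.82

Row total (Flipped) = 150; column total (Pass) = 126; N = 239.
Expected count E = 150 × 126 / 239 = 79.079.
Contribution = (O − E)²/E = (94 − 79.079)² / 79.079 = 2.82.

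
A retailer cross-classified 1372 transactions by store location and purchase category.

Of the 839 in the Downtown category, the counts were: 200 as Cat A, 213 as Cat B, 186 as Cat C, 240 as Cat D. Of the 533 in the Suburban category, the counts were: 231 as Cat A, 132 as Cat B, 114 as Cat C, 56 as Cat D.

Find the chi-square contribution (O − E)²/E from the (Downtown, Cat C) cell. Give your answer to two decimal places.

Row total (Downtown) = 839; column total (Cat C) = 300; N = 1372.
Expected count E = 839 × 300 / 1372 = 183.455.
Contribution = (O − E)²/E = (186 − 183.455)² / 183.455 = 0.04.

0.04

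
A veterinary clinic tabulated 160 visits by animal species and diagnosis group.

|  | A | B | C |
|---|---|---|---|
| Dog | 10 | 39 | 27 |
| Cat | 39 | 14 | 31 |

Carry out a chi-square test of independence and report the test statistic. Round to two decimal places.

Row totals: 76, 84. Column totals: 49, 53, 58. Grand total N = 160.
Expected counts (row total × column total / N):
  Dog, A: 76×49/160 = 23.275
  Dog, B: 76×53/160 = 25.175
  Dog, C: 76×58/160 = 27.550
  Cat, A: 84×49/160 = 25.725
  Cat, B: 84×53/160 = 27.825
  Cat, C: 84×58/160 = 30.450
Contributions (O − E)²/E:
  (10 − 23.275)²/23.275 = 7.5715
  (39 − 25.175)²/25.175 = 7.5921
  (27 − 27.550)²/27.550 = 0.0110
  (39 − 25.725)²/25.725 = 6.8504
  (14 − 27.825)²/27.825 = 6.8690
  (31 − 30.450)²/30.450 = 0.0099
χ² = 7.5715 + 7.5921 + 0.0110 + 6.8504 + 6.8690 + 0.0099 = 28.90

28.90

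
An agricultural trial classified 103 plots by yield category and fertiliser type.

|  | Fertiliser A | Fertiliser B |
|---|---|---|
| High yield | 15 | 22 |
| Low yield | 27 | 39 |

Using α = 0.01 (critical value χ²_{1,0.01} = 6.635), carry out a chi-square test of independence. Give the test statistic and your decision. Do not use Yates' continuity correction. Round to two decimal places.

0.00; fail to reject H₀

Row totals: 37, 66. Column totals: 42, 61. Grand total N = 103.
Expected counts (row total × column total / N):
  High yield, Fertiliser A: 37×42/103 = 15.087
  High yield, Fertiliser B: 37×61/103 = 21.913
  Low yield, Fertiliser A: 66×42/103 = 26.913
  Low yield, Fertiliser B: 66×61/103 = 39.087
Contributions (O − E)²/E:
  (15 − 15.087)²/15.087 = 0.0005
  (22 − 21.913)²/21.913 = 0.0003
  (27 − 26.913)²/26.913 = 0.0003
  (39 − 39.087)²/39.087 = 0.0002
χ² = 0.0005 + 0.0003 + 0.0003 + 0.0002 = 0.00
df = (2−1)(2−1) = 1. Since 0.00 < 6.635, fail to reject the null hypothesis of independence at α = 0.01.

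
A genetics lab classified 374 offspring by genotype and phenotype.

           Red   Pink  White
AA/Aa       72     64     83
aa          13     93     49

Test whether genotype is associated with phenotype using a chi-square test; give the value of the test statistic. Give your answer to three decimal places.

45.446

Row totals: 219, 155. Column totals: 85, 157, 132. Grand total N = 374.
Expected counts (row total × column total / N):
  AA/Aa, Red: 219×85/374 = 49.7727
  AA/Aa, Pink: 219×157/374 = 91.9332
  AA/Aa, White: 219×132/374 = 77.2941
  aa, Red: 155×85/374 = 35.2273
  aa, Pink: 155×157/374 = 65.0668
  aa, White: 155×132/374 = 54.7059
Contributions (O − E)²/E:
  (72 − 49.7727)²/49.7727 = 9.9262
  (64 − 91.9332)²/91.9332 = 8.4873
  (83 − 77.2941)²/77.2941 = 0.4212
  (13 − 35.2273)²/35.2273 = 14.0247
  (93 − 65.0668)²/65.0668 = 11.9917
  (49 − 54.7059)²/54.7059 = 0.5951
χ² = 9.9262 + 8.4873 + 0.4212 + 14.0247 + 11.9917 + 0.5951 = 45.446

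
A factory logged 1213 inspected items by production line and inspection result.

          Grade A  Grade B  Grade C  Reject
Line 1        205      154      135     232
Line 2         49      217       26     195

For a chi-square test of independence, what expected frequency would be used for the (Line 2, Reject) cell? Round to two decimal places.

171.43

Row total (Line 2) = 487; column total (Reject) = 427; grand total N = 1213.
Expected count = (row total × column total) / N = 487 × 427 / 1213 = 171.43.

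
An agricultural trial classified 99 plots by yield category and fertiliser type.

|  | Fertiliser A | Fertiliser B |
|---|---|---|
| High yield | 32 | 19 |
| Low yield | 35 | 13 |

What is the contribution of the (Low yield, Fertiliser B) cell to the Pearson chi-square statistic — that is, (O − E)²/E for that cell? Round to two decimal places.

0.41

Row total (Low yield) = 48; column total (Fertiliser B) = 32; N = 99.
Expected count E = 48 × 32 / 99 = 15.515.
Contribution = (O − E)²/E = (13 − 15.515)² / 15.515 = 0.41.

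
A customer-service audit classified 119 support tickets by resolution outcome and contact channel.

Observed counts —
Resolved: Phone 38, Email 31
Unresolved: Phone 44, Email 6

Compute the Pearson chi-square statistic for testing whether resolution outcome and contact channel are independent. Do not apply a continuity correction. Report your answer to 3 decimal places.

14.671

Row totals: 69, 50. Column totals: 82, 37. Grand total N = 119.
Expected counts (row total × column total / N):
  Resolved, Phone: 69×82/119 = 47.5462
  Resolved, Email: 69×37/119 = 21.4538
  Unresolved, Phone: 50×82/119 = 34.4538
  Unresolved, Email: 50×37/119 = 15.5462
Contributions (O − E)²/E:
  (38 − 47.5462)²/47.5462 = 1.9167
  (31 − 21.4538)²/21.4538 = 4.2477
  (44 − 34.4538)²/34.4538 = 2.6450
  (6 − 15.5462)²/15.5462 = 5.8619
χ² = 1.9167 + 4.2477 + 2.6450 + 5.8619 = 14.671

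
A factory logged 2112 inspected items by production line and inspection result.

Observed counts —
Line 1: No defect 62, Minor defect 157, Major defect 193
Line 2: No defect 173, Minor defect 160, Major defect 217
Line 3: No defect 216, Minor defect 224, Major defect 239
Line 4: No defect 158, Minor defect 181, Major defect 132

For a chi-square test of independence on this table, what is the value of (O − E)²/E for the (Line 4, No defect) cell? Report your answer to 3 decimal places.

3.624

Row total (Line 4) = 471; column total (No defect) = 609; N = 2112.
Expected count E = 471 × 609 / 2112 = 135.8139.
Contribution = (O − E)²/E = (158 − 135.8139)² / 135.8139 = 3.624.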